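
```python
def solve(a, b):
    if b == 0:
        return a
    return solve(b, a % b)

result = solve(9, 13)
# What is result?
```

solve(9, 13) -> solve(13, 9) -> solve(9, 4) -> solve(4, 1) -> solve(1, 0) -> 1

Answer: 1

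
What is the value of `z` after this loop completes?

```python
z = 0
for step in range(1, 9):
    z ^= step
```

XOR of 1 to 8
`z` takes the values: 0 → 1 → 3 → 0 → 4 → 1 → 7 → 0 → 8

Answer: 8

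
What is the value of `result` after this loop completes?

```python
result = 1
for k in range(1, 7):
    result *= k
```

6! = 720
`result` takes the values: 1 → 2 → 6 → 24 → 120 → 720

Answer: 720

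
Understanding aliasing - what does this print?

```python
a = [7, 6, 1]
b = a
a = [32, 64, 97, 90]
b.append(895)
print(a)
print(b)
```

Key concept: rebinding vs mutation: a is rebound to a new list, b still points at the original.
Step by step:
`a = [7, 6, 1]` → a = [7, 6, 1]
`b = a` → b = [7, 6, 1] (same object as a)
`a = [32, 64, 97, 90]` → a = [32, 64, 97, 90]
`b.append(895)` → b = [7, 6, 1, 895]
`print(a)` → prints [32, 64, 97, 90]
`print(b)` → prints [7, 6, 1, 895]

Answer:
[32, 64, 97, 90]
[7, 6, 1, 895]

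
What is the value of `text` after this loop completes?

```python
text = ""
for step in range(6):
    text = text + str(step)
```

Concatenate digits 0 to 5
`text` takes the values: "" → "0" → "01" → "012" → "0123" → "01234" → "012345"

Answer: "012345"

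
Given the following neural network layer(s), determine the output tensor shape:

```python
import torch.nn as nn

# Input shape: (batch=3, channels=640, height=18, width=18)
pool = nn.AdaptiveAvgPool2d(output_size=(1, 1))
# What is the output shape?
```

Input: (3, 640, 18, 18) -> Output: (3, 640, 1, 1)

Answer: (3, 640, 1, 1)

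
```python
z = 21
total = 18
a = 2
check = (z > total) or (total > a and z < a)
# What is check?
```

Trace:
`z = 21` → z = 21
`total = 18` → total = 18
`a = 2` → a = 2
`check = (z > total) or (total > a and z < a)` → check = True
So check = True

Answer: True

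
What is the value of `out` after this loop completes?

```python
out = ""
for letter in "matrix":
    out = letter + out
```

Reverse 'matrix'
`out` takes the values: "" → "m" → "am" → "tam" → "rtam" → "irtam" → "xirtam"

Answer: "xirtam"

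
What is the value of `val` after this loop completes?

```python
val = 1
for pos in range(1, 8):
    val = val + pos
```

Start at 1, add 1 through 7
`val` takes the values: 1 → 2 → 4 → 7 → 11 → 16 → 22 → 29

Answer: 29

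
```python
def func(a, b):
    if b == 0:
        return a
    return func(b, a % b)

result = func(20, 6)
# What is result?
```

func(20, 6) -> func(6, 2) -> func(2, 0) -> 2

Answer: 2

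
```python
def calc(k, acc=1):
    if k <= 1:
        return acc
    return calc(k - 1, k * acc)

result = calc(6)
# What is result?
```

Accumulator trace (n, acc): (6, 1) -> (5, 6) -> (4, 30) -> (3, 120) -> (2, 360) -> (1, 720) -> return 720

Answer: 720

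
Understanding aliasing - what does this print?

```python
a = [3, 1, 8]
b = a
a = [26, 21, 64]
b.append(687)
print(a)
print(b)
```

Key concept: rebinding vs mutation: a is rebound to a new list, b still points at the original.
Step by step:
`a = [3, 1, 8]` → a = [3, 1, 8]
`b = a` → b = [3, 1, 8] (same object as a)
`a = [26, 21, 64]` → a = [26, 21, 64]
`b.append(687)` → b = [3, 1, 8, 687]
`print(a)` → prints [26, 21, 64]
`print(b)` → prints [3, 1, 8, 687]

Answer:
[26, 21, 64]
[3, 1, 8, 687]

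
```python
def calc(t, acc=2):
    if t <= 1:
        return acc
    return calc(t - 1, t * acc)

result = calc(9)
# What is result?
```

Accumulator trace (n, acc): (9, 2) -> (8, 18) -> (7, 144) -> (6, 1008) -> (5, 6048) -> (4, 30240) -> (3, 120960) -> (2, 362880) -> (1, 725760) -> return 725760

Answer: 725760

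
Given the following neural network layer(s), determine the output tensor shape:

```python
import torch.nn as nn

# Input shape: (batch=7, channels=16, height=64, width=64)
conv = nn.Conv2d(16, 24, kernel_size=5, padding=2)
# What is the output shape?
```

Input: (7, 16, 64, 64) -> Output: (7, 24, 64, 64)

Answer: (7, 24, 64, 64)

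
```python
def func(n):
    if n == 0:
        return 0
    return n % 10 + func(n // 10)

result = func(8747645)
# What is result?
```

Sum of digits of 8747645: 5 + 4 + 6 + 7 + 4 + 7 + 8 = 41

Answer: 41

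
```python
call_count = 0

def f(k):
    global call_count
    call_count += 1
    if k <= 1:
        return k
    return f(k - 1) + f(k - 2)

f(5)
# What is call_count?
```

Calls(k) = 1 + Calls(k-1) + Calls(k-2); Calls(0)=Calls(1)=1. For k=5 this gives 15.

Answer: 15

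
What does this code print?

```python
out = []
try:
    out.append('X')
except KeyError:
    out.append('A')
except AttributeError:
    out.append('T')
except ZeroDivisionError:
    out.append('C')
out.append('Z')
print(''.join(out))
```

Execution trace: 'X' (try body, no exception) → 'Z' (after the try/except). Output: XZ

Answer: XZ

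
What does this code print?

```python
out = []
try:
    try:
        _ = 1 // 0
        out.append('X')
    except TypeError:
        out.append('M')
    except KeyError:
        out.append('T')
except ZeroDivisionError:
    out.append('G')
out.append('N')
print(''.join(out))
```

Execution trace: 'G' (outer except ZeroDivisionError) → 'N' (after the try/except). Output: GN

Answer: GN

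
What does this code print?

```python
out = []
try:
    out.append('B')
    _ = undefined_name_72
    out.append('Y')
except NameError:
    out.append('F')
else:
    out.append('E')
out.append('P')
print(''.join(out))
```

Execution trace: 'B' (try body) → 'F' (except NameError) → 'P' (after the try/except). Output: BFP

Answer: BFP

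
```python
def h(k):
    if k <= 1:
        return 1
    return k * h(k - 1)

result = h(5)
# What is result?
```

h(5) = 5 * 4 * 3 * 2 * 1 = 120

Answer: 120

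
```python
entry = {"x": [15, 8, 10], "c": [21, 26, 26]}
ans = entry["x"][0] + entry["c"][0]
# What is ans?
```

Trace:
`entry = {"x": [15, 8, 10], "c": [21, 26, 26]}` → entry = {'x': [15, 8, 10], 'c': [21, 26, 26]}
`ans = entry["x"][0] + entry["c"][0]` → ans = 36
So ans = 36

Answer: 36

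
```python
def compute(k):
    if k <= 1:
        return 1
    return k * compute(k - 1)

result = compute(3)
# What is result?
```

compute(3) = 3 * 2 * 1 = 6

Answer: 6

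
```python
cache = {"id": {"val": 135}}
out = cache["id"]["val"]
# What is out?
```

Trace:
`cache = {"id": {"val": 135}}` → cache = {'id': {'val': 135}}
`out = cache["id"]["val"]` → out = 135
So out = 135

Answer: 135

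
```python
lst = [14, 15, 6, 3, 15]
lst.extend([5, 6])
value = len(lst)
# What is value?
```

Trace:
`lst = [14, 15, 6, 3, 15]` → lst = [14, 15, 6, 3, 15]
`lst.extend([5, 6])` → lst = [14, 15, 6, 3, 15, 5, 6]
`value = len(lst)` → value = 7
So value = 7

Answer: 7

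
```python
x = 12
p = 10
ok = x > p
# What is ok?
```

Trace:
`x = 12` → x = 12
`p = 10` → p = 10
`ok = x > p` → ok = True
So ok = True

Answer: True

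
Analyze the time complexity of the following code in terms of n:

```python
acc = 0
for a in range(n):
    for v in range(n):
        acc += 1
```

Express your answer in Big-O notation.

Each loop level contributes: n × n. Multiplying the contributions gives O(n^2).

Answer: O(n^2)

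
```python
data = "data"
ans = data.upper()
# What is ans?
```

Trace:
`data = "data"` → data = 'data'
`ans = data.upper()` → ans = 'DATA'
So ans = 'DATA'

Answer: 'DATA'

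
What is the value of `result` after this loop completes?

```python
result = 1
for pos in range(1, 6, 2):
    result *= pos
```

Product of 1, 3, 5, ... up to 5
`result` takes the values: 1 → 3 → 15

Answer: 15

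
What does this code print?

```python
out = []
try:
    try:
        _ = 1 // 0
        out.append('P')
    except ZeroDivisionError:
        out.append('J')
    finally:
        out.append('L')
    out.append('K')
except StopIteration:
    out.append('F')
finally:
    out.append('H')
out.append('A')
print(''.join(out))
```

Execution trace: 'J' (inner except ZeroDivisionError) → 'L' (inner finally) → 'K' (try body, no exception) → 'H' (finally) → 'A' (after the try/except). Output: JLKHA

Answer: JLKHA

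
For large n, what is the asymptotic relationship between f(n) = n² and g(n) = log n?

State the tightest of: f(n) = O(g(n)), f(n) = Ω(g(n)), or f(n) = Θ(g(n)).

n² vs log n: f(n) = Ω(g(n)) but not O(g(n)) — n² grows strictly faster than log n.

Answer: f(n) = Ω(g(n)) but not O(g(n)) — n² grows strictly faster than log n.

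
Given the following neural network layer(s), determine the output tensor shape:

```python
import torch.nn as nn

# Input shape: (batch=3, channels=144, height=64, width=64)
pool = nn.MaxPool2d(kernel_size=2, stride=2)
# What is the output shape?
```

Input: (3, 144, 64, 64) -> Output: (3, 144, 32, 32)

Answer: (3, 144, 32, 32)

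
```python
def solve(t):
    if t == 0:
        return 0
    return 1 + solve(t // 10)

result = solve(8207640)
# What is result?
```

Count of digits of 8207640: 7

Answer: 7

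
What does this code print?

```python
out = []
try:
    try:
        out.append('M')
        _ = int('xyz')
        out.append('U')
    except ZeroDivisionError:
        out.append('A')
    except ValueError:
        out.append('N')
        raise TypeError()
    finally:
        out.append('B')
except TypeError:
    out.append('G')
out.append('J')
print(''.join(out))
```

Execution trace: 'M' (inner try body) → 'N' (inner except ValueError) → 'B' (inner finally) → 'G' (outer except TypeError) → 'J' (after the try/except). Output: MNBGJ

Answer: MNBGJ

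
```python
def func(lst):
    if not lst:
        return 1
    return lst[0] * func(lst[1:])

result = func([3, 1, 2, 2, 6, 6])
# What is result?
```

Product over [3, 1, 2, 2, 6, 6] = 3 * 1 * 2 * 2 * 6 * 6 = 432

Answer: 432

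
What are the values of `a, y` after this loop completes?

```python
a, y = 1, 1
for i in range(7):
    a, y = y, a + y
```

Fibonacci: after 7 iterations
`a, y` takes the values: (1, 1) → (1, 2) → (2, 3) → (3, 5) → (5, 8) → (8, 13) → (13, 21) → (21, 34)

Answer: 21, 34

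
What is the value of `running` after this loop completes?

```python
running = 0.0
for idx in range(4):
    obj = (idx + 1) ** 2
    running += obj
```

Sum of squared losses 1² + 2² + ... + 4²
`running` takes the values: 0.0 → 1.0 → 5.0 → 14.0 → 30.0

Answer: 30.0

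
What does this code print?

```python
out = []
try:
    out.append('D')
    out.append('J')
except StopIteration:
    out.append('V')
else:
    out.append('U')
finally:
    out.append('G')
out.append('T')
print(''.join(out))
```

Execution trace: 'D' (try body) → 'J' (try body, no exception) → 'U' (else) → 'G' (finally) → 'T' (after the try/except). Output: DJUGT

Answer: DJUGT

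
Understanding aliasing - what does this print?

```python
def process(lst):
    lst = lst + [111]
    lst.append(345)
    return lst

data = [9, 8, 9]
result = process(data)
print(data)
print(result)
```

Key concept: rebinding parameter vs mutation.
Step by step:
`data = [9, 8, 9]` → data = [9, 8, 9]
`result = process(data)` → result = [9, 8, 9, 111, 345]
`print(data)` → prints [9, 8, 9]
`print(result)` → prints [9, 8, 9, 111, 345]

Answer:
[9, 8, 9]
[9, 8, 9, 111, 345]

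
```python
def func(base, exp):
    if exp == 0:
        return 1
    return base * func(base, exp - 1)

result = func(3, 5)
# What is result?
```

func(3, 5) = 3 * 3 * 3 * 3 * 3 = 243

Answer: 243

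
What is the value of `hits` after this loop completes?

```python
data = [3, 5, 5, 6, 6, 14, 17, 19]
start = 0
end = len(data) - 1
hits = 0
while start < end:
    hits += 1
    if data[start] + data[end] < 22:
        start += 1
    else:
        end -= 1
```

Steps to find pair summing to 22
`hits` takes the values: 0 → 1 → 2 → 3 → 4 → 5 → 6 → 7

Answer: 7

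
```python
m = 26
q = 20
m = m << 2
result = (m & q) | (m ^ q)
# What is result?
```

Trace:
`m = 26` → m = 26
`q = 20` → q = 20
`m = m << 2` → m = 104
`result = (m & q) | (m ^ q)` → result = 124
So result = 124

Answer: 124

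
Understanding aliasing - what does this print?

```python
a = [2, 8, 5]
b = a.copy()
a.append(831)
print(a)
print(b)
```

Key concept: list.copy() creates independent copy.
Step by step:
`a = [2, 8, 5]` → a = [2, 8, 5]
`b = a.copy()` → b = [2, 8, 5]
`a.append(831)` → a = [2, 8, 5, 831]
`print(a)` → prints [2, 8, 5, 831]
`print(b)` → prints [2, 8, 5]

Answer:
[2, 8, 5, 831]
[2, 8, 5]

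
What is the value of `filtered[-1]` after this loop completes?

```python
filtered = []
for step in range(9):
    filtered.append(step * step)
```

Last element of squares 0 to 8
`filtered` takes the values: [] → [0] → [0, 1] → [0, 1, 4] → [0, 1, 4, 9] → [0, 1, 4, 9, 16] → [0, 1, 4, 9, 16, 25] → [0, 1, 4, 9, 16, 25, 36] → [0, 1, 4, 9, 16, 25, 36, 49] → [0, 1, 4, 9, 16, 25, 36, 49, 64]
So `filtered[-1]` = 64

Answer: 64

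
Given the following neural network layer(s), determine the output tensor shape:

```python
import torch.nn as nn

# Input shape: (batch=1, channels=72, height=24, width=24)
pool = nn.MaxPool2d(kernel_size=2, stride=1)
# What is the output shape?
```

Input: (1, 72, 24, 24) -> Output: (1, 72, 23, 23)

Answer: (1, 72, 23, 23)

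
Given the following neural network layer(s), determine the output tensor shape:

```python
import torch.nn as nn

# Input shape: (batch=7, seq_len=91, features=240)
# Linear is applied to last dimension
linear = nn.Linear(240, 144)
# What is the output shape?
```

Input: (7, 91, 240) -> Output: (7, 91, 144)

Answer: (7, 91, 144)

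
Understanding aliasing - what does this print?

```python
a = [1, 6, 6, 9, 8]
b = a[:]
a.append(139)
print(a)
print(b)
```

Key concept: slice [:] creates copy.
Step by step:
`a = [1, 6, 6, 9, 8]` → a = [1, 6, 6, 9, 8]
`b = a[:]` → b = [1, 6, 6, 9, 8]
`a.append(139)` → a = [1, 6, 6, 9, 8, 139]
`print(a)` → prints [1, 6, 6, 9, 8, 139]
`print(b)` → prints [1, 6, 6, 9, 8]

Answer:
[1, 6, 6, 9, 8, 139]
[1, 6, 6, 9, 8]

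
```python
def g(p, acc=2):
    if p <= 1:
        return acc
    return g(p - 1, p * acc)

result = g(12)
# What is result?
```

Accumulator trace (n, acc): (12, 2) -> (11, 24) -> (10, 264) -> (9, 2640) -> (8, 23760) -> (7, 190080) -> (6, 1330560) -> (5, 7983360) -> (4, 39916800) -> (3, 159667200) -> (2, 479001600) -> (1, 958003200) -> return 958003200

Answer: 958003200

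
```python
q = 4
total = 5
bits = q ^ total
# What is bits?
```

Trace:
`q = 4` → q = 4
`total = 5` → total = 5
`bits = q ^ total` → bits = 1
So bits = 1

Answer: 1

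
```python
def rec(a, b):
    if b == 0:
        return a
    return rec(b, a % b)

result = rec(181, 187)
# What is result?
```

rec(181, 187) -> rec(187, 181) -> rec(181, 6) -> rec(6, 1) -> rec(1, 0) -> 1

Answer: 1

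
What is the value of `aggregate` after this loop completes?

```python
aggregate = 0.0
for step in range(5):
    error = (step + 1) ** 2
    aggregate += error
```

Sum of squared losses 1² + 2² + ... + 5²
`aggregate` takes the values: 0.0 → 1.0 → 5.0 → 14.0 → 30.0 → 55.0

Answer: 55.0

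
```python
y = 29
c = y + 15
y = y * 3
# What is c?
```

Trace:
`y = 29` → y = 29
`c = y + 15` → c = 44
`y = y * 3` → y = 87
So c = 44

Answer: 44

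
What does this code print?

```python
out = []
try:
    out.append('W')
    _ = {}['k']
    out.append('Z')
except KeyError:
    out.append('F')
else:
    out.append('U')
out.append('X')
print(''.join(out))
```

Execution trace: 'W' (try body) → 'F' (except KeyError) → 'X' (after the try/except). Output: WFX

Answer: WFX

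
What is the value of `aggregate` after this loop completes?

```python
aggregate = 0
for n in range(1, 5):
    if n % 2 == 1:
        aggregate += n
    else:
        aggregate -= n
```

Add odd, subtract even
`aggregate` takes the values: 0 → 1 → -1 → 2 → -2

Answer: -2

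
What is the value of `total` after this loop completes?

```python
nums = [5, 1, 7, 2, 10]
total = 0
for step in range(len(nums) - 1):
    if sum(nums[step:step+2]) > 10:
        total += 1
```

Count windows with sum > 10
`total` takes the values: 0 → 1

Answer: 1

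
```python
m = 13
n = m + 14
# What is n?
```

Trace:
`m = 13` → m = 13
`n = m + 14` → n = 27
So n = 27

Answer: 27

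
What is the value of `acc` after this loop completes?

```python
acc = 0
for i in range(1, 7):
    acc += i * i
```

Sum of squares 1² to 6² = 91
`acc` takes the values: 0 → 1 → 5 → 14 → 30 → 55 → 91

Answer: 91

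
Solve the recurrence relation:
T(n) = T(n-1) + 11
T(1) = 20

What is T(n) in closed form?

Unrolling: T(n) = T(1) + 11·(n-1) = 20 + 11(n-1) = 11n + 9.

Answer: T(n) = 11n + 9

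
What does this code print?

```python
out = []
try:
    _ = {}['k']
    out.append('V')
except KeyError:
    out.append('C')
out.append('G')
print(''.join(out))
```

Execution trace: 'C' (except KeyError) → 'G' (after the try/except). Output: CG

Answer: CG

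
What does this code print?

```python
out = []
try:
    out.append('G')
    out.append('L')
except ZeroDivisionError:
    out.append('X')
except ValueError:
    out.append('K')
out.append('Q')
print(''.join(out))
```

Execution trace: 'G' (try body) → 'L' (try body, no exception) → 'Q' (after the try/except). Output: GLQ

Answer: GLQ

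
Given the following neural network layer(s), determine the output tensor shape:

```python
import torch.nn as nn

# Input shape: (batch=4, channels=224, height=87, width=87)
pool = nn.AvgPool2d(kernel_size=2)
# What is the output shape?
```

Input: (4, 224, 87, 87) -> Output: (4, 224, 43, 43)

Answer: (4, 224, 43, 43)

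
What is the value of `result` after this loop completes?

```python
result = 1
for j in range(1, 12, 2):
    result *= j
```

Product of 1, 3, 5, ... up to 11
`result` takes the values: 1 → 3 → 15 → 105 → 945 → 10395

Answer: 10395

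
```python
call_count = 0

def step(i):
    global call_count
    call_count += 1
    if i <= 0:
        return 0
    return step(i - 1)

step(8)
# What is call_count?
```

Linear recursion stepping by 1: 9 calls from i=8 down to ≤0.

Answer: 9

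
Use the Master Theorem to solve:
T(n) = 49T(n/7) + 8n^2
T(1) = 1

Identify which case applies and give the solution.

a=49, b=7, f(n)=8n^2. log_7(49) = 2. Since c=2 = 2, Case 2 applies: T(n) = Θ(n^log_b(a) · log n) = O(n^2 log n).

Answer: O(n^2 log n) - Case 2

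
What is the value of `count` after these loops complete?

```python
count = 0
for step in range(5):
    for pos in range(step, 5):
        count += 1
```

Upper triangle: 5 + 4 + ... + 1
`count` takes the values: 0 → 1 → 2 → 3 → 4 → 5 → 6 → 7 → 8 → 9 → 10 → 11 → 12 → 13 → 14 → 15

Answer: 15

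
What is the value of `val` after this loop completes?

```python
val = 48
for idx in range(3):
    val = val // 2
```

Halve 3 times: 48 // 2^3 = 6
`val` takes the values: 48 → 24 → 12 → 6

Answer: 6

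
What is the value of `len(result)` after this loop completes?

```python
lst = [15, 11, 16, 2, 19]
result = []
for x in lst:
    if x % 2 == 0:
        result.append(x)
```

Count even numbers in [15, 11, 16, 2, 19]
`result` takes the values: [] → [16] → [16, 2]
So `len(result)` = 2

Answer: 2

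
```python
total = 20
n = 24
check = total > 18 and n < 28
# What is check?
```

Trace:
`total = 20` → total = 20
`n = 24` → n = 24
`check = total > 18 and n < 28` → check = True
So check = True

Answer: True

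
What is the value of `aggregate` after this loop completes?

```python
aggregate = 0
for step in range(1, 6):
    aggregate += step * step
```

Sum of squares 1² to 5² = 55
`aggregate` takes the values: 0 → 1 → 5 → 14 → 30 → 55

Answer: 55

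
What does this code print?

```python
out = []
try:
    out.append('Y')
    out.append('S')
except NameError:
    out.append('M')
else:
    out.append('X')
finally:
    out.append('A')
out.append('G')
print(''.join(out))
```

Execution trace: 'Y' (try body) → 'S' (try body, no exception) → 'X' (else) → 'A' (finally) → 'G' (after the try/except). Output: YSXAG

Answer: YSXAG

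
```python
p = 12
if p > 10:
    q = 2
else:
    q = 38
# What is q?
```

Trace:
`p = 12` → p = 12
`if p > 10: ...` → p > 10 is True → q = 2
So q = 2

Answer: 2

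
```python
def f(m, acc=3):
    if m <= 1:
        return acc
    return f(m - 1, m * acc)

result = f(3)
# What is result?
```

Accumulator trace (n, acc): (3, 3) -> (2, 9) -> (1, 18) -> return 18

Answer: 18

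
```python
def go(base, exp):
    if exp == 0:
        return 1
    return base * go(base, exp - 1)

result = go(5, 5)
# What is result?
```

go(5, 5) = 5 * 5 * 5 * 5 * 5 = 3125

Answer: 3125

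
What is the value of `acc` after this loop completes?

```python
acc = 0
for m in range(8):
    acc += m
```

Sum of 0 to 7 = 28
`acc` takes the values: 0 → 1 → 3 → 6 → 10 → 15 → 21 → 28

Answer: 28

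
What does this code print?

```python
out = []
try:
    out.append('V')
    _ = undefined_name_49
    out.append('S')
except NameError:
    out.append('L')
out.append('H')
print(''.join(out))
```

Execution trace: 'V' (try body) → 'L' (except NameError) → 'H' (after the try/except). Output: VLH

Answer: VLH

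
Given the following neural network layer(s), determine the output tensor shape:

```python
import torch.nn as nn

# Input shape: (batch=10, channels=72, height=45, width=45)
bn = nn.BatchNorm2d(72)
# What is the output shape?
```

Input: (10, 72, 45, 45) -> Output: (10, 72, 45, 45)

Answer: (10, 72, 45, 45)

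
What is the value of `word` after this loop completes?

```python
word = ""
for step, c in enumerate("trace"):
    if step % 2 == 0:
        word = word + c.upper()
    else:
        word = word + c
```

Uppercase even positions in 'trace'
`word` takes the values: "" → "T" → "Tr" → "TrA" → "TrAc" → "TrAcE"

Answer: "TrAcE"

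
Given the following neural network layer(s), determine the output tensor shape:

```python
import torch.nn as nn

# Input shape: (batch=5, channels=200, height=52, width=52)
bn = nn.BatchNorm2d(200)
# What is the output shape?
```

Input: (5, 200, 52, 52) -> Output: (5, 200, 52, 52)

Answer: (5, 200, 52, 52)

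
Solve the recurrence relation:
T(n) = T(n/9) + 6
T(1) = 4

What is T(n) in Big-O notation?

Each step divides n by 9 and adds 6. After log_9(n) steps we reach T(1)=4. So T(n) = 6·log_9(n) + 4 = O(log n).

Answer: O(log n)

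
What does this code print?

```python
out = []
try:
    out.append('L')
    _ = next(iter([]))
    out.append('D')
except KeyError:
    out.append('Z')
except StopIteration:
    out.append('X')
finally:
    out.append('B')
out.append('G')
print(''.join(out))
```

Execution trace: 'L' (try body) → 'X' (except StopIteration) → 'B' (finally) → 'G' (after the try/except). Output: LXBG

Answer: LXBG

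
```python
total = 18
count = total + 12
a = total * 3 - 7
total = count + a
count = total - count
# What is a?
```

Trace:
`total = 18` → total = 18
`count = total + 12` → count = 30
`a = total * 3 - 7` → a = 47
`total = count + a` → total = 77
`count = total - count` → count = 47
So a = 47

Answer: 47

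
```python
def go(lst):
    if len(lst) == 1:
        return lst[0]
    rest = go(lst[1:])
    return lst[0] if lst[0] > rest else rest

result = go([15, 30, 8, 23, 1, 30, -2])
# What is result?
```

Recursive max over [15, 30, 8, 23, 1, 30, -2] = 30

Answer: 30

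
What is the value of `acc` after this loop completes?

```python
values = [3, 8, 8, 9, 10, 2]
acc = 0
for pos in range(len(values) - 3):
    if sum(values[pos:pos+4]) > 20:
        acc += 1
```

Count windows with sum > 20
`acc` takes the values: 0 → 1 → 2 → 3

Answer: 3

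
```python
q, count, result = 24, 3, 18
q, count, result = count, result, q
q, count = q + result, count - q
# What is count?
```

Trace:
`q, count, result = 24, 3, 18` → q = 24; count = 3; result = 18
`q, count, result = count, result, q` → q = 3; count = 18; result = 24
`q, count = q + result, count - q` → q = 27; count = 15
So count = 15

Answer: 15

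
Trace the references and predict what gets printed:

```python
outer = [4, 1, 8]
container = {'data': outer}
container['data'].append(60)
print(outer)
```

Key concept: dict holds reference to list.
Step by step:
`outer = [4, 1, 8]` → outer = [4, 1, 8]
`container = {'data': outer}` → container = {'data': [4, 1, 8]}
`container['data'].append(60)` → outer = [4, 1, 8, 60]; container = {'data': [4, 1, 8, 60]}
`print(outer)` → prints [4, 1, 8, 60]

Answer: [4, 1, 8, 60]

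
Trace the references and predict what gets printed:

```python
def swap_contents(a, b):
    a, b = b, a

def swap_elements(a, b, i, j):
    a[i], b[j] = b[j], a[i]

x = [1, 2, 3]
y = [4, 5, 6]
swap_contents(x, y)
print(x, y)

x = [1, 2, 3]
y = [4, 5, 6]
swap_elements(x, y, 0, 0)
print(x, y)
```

Key concept: parameter rebinding vs mutation.
Step by step:
`x = [1, 2, 3]` → x = [1, 2, 3]
`y = [4, 5, 6]` → y = [4, 5, 6]
`swap_contents(x, y)` → no visible change to tracked variables
`print(x, y)` → prints [1, 2, 3] [4, 5, 6]
`x = [1, 2, 3]` → x = [1, 2, 3]
`y = [4, 5, 6]` → y = [4, 5, 6]
`swap_elements(x, y, 0, 0)` → x = [4, 2, 3]; y = [1, 5, 6]
`print(x, y)` → prints [4, 2, 3] [1, 5, 6]

Answer:
[1, 2, 3] [4, 5, 6]
[4, 2, 3] [1, 5, 6]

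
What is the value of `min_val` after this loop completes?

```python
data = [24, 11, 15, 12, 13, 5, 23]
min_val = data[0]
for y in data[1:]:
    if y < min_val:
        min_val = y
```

Minimum of [24, 11, 15, 12, 13, 5, 23]
`min_val` takes the values: 24 → 11 → 5

Answer: 5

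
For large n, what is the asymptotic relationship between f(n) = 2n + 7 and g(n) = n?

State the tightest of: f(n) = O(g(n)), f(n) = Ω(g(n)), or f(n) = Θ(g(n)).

2n + 7 vs n: f(n) = Θ(g(n)) — they are asymptotically equivalent (constant factors don't affect Θ).

Answer: f(n) = Θ(g(n)) — they are asymptotically equivalent (constant factors don't affect Θ).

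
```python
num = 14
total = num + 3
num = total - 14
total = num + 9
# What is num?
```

Trace:
`num = 14` → num = 14
`total = num + 3` → total = 17
`num = total - 14` → num = 3
`total = num + 9` → total = 12
So num = 3

Answer: 3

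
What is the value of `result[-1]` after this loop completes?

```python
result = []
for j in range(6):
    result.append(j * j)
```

Last element of squares 0 to 5
`result` takes the values: [] → [0] → [0, 1] → [0, 1, 4] → [0, 1, 4, 9] → [0, 1, 4, 9, 16] → [0, 1, 4, 9, 16, 25]
So `result[-1]` = 25

Answer: 25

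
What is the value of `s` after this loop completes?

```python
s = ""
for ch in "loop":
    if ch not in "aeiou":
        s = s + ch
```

Remove vowels from 'loop'
`s` takes the values: "" → "l" → "lp"

Answer: "lp"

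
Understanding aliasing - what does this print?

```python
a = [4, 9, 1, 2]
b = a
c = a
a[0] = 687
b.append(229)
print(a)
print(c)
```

Key concept: multiple aliases.
Step by step:
`a = [4, 9, 1, 2]` → a = [4, 9, 1, 2]
`b = a` → b = [4, 9, 1, 2] (same object as a)
`c = a` → c = [4, 9, 1, 2] (same object as a, b)
`a[0] = 687` → a = [687, 9, 1, 2] (same object as b, c); b = [687, 9, 1, 2] (same object as a, c); c = [687, 9, 1, 2] (same object as a, b)
`b.append(229)` → a = [687, 9, 1, 2, 229] (same object as b, c); b = [687, 9, 1, 2, 229] (same object as a, c); c = [687, 9, 1, 2, 229] (same object as a, b)
`print(a)` → prints [687, 9, 1, 2, 229]
`print(c)` → prints [687, 9, 1, 2, 229]

Answer:
[687, 9, 1, 2, 229]
[687, 9, 1, 2, 229]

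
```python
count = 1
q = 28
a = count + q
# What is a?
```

Trace:
`count = 1` → count = 1
`q = 28` → q = 28
`a = count + q` → a = 29
So a = 29

Answer: 29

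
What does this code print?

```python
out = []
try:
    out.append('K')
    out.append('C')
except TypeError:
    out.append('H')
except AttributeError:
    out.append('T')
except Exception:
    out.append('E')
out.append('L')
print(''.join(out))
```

Execution trace: 'K' (try body) → 'C' (try body, no exception) → 'L' (after the try/except). Output: KCL

Answer: KCL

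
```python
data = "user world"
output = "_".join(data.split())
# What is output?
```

Trace:
`data = "user world"` → data = 'user world'
`output = "_".join(data.split())` → output = 'user_world'
So output = 'user_world'

Answer: 'user_world'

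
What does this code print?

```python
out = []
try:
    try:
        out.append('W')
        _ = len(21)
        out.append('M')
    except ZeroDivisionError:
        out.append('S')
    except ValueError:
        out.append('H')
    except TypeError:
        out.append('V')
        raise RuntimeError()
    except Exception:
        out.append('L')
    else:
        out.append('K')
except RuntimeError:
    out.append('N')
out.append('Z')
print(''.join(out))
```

Execution trace: 'W' (inner try body) → 'V' (inner except TypeError) → 'N' (outer except RuntimeError) → 'Z' (after the try/except). Output: WVNZ

Answer: WVNZ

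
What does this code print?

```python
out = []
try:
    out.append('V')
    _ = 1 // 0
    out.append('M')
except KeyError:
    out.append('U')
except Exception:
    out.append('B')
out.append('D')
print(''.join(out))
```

Execution trace: 'V' (try body) → 'B' (except Exception) → 'D' (after the try/except). Output: VBD

Answer: VBD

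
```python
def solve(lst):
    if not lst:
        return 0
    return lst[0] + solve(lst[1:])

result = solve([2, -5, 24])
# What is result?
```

2 + (-5) + 24 + 0 = 21

Answer: 21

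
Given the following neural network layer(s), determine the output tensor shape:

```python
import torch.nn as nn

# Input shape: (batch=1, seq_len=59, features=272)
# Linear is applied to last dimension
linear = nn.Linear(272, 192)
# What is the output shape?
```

Input: (1, 59, 272) -> Output: (1, 59, 192)

Answer: (1, 59, 192)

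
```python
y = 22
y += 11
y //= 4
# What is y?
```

Trace:
`y = 22` → y = 22
`y += 11` → y = 33
`y //= 4` → y = 8
So y = 8

Answer: 8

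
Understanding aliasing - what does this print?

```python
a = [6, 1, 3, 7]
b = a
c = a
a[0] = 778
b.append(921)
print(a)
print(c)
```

Key concept: multiple aliases.
Step by step:
`a = [6, 1, 3, 7]` → a = [6, 1, 3, 7]
`b = a` → b = [6, 1, 3, 7] (same object as a)
`c = a` → c = [6, 1, 3, 7] (same object as a, b)
`a[0] = 778` → a = [778, 1, 3, 7] (same object as b, c); b = [778, 1, 3, 7] (same object as a, c); c = [778, 1, 3, 7] (same object as a, b)
`b.append(921)` → a = [778, 1, 3, 7, 921] (same object as b, c); b = [778, 1, 3, 7, 921] (same object as a, c); c = [778, 1, 3, 7, 921] (same object as a, b)
`print(a)` → prints [778, 1, 3, 7, 921]
`print(c)` → prints [778, 1, 3, 7, 921]

Answer:
[778, 1, 3, 7, 921]
[778, 1, 3, 7, 921]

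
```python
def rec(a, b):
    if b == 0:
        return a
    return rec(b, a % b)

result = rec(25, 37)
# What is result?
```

rec(25, 37) -> rec(37, 25) -> rec(25, 12) -> rec(12, 1) -> rec(1, 0) -> 1

Answer: 1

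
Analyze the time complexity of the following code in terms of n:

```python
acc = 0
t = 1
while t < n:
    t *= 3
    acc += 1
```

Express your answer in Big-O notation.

Each loop level contributes: log n. Multiplying the contributions gives O(log n).

Answer: O(log n)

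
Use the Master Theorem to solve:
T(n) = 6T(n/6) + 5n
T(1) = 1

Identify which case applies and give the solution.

a=6, b=6, f(n)=5n. log_6(6) = 1. Since c=1 = 1, Case 2 applies: T(n) = Θ(n^log_b(a) · log n) = O(n log n).

Answer: O(n log n) - Case 2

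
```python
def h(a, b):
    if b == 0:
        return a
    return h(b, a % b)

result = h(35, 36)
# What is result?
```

h(35, 36) -> h(36, 35) -> h(35, 1) -> h(1, 0) -> 1

Answer: 1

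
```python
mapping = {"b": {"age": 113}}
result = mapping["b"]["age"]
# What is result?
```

Trace:
`mapping = {"b": {"age": 113}}` → mapping = {'b': {'age': 113}}
`result = mapping["b"]["age"]` → result = 113
So result = 113

Answer: 113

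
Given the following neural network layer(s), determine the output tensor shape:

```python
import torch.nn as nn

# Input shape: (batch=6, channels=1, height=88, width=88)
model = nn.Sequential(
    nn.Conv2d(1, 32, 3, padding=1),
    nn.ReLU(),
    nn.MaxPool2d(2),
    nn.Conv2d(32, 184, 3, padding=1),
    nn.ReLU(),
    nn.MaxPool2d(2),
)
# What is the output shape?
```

Input: (6, 1, 88, 88) -> after first Conv2d: (6, 32, 88, 88) -> after first MaxPool2d: (6, 32, 44, 44) -> after second Conv2d: (6, 184, 44, 44) -> Output: (6, 184, 22, 22)

Answer: (6, 184, 22, 22)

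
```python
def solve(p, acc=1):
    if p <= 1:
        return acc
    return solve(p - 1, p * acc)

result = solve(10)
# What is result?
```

Accumulator trace (n, acc): (10, 1) -> (9, 10) -> (8, 90) -> (7, 720) -> (6, 5040) -> (5, 30240) -> (4, 151200) -> (3, 604800) -> (2, 1814400) -> (1, 3628800) -> return 3628800

Answer: 3628800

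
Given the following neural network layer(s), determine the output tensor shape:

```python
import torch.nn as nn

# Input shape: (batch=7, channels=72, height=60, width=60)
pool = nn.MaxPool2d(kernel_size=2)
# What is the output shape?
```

Input: (7, 72, 60, 60) -> Output: (7, 72, 30, 30)

Answer: (7, 72, 30, 30)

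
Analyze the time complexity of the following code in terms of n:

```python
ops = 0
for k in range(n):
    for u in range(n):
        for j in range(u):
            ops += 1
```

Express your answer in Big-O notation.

Each loop level contributes: n × n × n. Multiplying the contributions gives O(n^3).

Answer: O(n^3)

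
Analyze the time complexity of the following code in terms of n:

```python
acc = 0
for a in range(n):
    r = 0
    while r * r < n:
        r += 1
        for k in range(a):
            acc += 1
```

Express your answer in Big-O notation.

Each loop level contributes: n × √n × n. Multiplying the contributions gives O(n^2√n).

Answer: O(n^2√n)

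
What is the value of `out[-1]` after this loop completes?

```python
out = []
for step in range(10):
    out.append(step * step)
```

Last element of squares 0 to 9
`out` takes the values: [] → [0] → [0, 1] → [0, 1, 4] → [0, 1, 4, 9] → [0, 1, 4, 9, 16] → [0, 1, 4, 9, 16, 25] → [0, 1, 4, 9, 16, 25, 36] → [0, 1, 4, 9, 16, 25, 36, 49] → [0, 1, 4, 9, 16, 25, 36, 49, 64] → [0, 1, 4, 9, 16, 25, 36, 49, 64, 81]
So `out[-1]` = 81

Answer: 81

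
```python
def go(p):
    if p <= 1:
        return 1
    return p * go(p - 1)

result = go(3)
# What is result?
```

go(3) = 3 * 2 * 1 = 6

Answer: 6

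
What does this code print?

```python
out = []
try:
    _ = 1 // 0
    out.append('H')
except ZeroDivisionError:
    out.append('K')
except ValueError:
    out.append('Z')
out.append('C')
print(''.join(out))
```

Execution trace: 'K' (except ZeroDivisionError) → 'C' (after the try/except). Output: KC

Answer: KC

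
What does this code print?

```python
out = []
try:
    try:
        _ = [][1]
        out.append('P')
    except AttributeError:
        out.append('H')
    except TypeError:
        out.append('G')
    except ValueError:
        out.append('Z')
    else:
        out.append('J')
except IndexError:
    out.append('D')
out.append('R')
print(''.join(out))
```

Execution trace: 'D' (outer except IndexError) → 'R' (after the try/except). Output: DR

Answer: DR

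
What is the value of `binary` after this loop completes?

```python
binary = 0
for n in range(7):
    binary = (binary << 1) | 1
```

Build 7 consecutive 1-bits: 0b1111111
`binary` takes the values: 0 → 1 → 3 → 7 → 15 → 31 → 63 → 127

Answer: 127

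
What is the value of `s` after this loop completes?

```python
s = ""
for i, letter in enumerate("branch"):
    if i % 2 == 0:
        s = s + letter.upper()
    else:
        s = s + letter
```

Uppercase even positions in 'branch'
`s` takes the values: "" → "B" → "Br" → "BrA" → "BrAn" → "BrAnC" → "BrAnCh"

Answer: "BrAnCh"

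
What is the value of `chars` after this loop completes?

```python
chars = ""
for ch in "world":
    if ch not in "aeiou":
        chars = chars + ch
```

Remove vowels from 'world'
`chars` takes the values: "" → "w" → "wr" → "wrl" → "wrld"

Answer: "wrld"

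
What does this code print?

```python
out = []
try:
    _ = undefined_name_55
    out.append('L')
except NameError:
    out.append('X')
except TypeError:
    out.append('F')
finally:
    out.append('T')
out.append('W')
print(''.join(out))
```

Execution trace: 'X' (except NameError) → 'T' (finally) → 'W' (after the try/except). Output: XTW

Answer: XTW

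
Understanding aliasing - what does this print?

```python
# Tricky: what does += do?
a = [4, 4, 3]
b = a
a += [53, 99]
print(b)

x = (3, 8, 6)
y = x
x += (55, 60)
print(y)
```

Key concept: += behavior differs for mutable vs immutable.
Step by step:
`a = [4, 4, 3]` → a = [4, 4, 3]
`b = a` → b = [4, 4, 3] (same object as a)
`a += [53, 99]` → a = [4, 4, 3, 53, 99] (same object as b); b = [4, 4, 3, 53, 99] (same object as a)
`print(b)` → prints [4, 4, 3, 53, 99]
`x = (3, 8, 6)` → x = (3, 8, 6)
`y = x` → y = (3, 8, 6)
`x += (55, 60)` → x = (3, 8, 6, 55, 60)
`print(y)` → prints (3, 8, 6)

Answer:
[4, 4, 3, 53, 99]
(3, 8, 6)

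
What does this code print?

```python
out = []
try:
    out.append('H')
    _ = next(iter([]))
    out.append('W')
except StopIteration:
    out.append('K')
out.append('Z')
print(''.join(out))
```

Execution trace: 'H' (try body) → 'K' (except StopIteration) → 'Z' (after the try/except). Output: HKZ

Answer: HKZ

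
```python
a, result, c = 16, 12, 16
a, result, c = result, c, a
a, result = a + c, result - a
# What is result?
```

Trace:
`a, result, c = 16, 12, 16` → a = 16; result = 12; c = 16
`a, result, c = result, c, a` → a = 12; result = 16; c = 16
`a, result = a + c, result - a` → a = 28; result = 4
So result = 4

Answer: 4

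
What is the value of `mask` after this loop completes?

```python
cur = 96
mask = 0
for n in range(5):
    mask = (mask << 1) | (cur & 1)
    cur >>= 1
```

Reverse lowest 5 bits of 96
`mask` takes the values: 0

Answer: 0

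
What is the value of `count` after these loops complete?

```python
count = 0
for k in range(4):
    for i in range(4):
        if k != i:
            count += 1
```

4² - 4 (exclude diagonal)
`count` takes the values: 0 → 1 → 2 → 3 → 4 → 5 → 6 → 7 → 8 → 9 → 10 → 11 → 12

Answer: 12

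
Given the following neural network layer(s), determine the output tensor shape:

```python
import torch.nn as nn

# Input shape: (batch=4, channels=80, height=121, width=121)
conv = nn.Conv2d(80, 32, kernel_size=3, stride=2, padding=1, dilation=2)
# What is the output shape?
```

Input: (4, 80, 121, 121) -> Output: (4, 32, 60, 60)

Answer: (4, 32, 60, 60)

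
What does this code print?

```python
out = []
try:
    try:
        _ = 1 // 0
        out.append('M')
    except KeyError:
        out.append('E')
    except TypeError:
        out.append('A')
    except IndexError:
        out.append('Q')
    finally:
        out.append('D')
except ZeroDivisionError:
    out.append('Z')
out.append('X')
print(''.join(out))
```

Execution trace: 'D' (inner finally) → 'Z' (outer except ZeroDivisionError) → 'X' (after the try/except). Output: DZX

Answer: DZX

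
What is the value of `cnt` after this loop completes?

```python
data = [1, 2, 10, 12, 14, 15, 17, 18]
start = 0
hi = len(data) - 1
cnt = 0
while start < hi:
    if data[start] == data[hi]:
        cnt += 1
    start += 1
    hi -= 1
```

Count matching pairs from ends
`cnt` takes the values: 0

Answer: 0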